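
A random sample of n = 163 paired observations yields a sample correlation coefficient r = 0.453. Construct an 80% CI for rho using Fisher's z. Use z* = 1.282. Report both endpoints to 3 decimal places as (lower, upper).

(0.369, 0.530)

z_r = atanh(0.453) = 0.488468;  SE = 1/√(n−3) = 1/√160 = 0.079057
z-limits: 0.488468 ± 1.282·0.079057 = 0.488468 ± 0.101351 = [0.387117, 0.589819]
ρ-limits: (tanh 0.387117, tanh 0.589819) = (0.369, 0.530)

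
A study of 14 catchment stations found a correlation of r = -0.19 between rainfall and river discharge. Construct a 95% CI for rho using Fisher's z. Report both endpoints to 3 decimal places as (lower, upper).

Fisher z: z_r = atanh(r) = ½·ln((1+(-0.19))/(1−(-0.19))) = -0.192337
SE(z) = 1/√(n−3) = 1/√11 = 0.301511
95% ⇒ z* = 1.960; margin = 1.960·0.301511 = 0.590962
CI on z-scale: (-0.783299, 0.398625)
Back-transform: tanh(-0.783299) = -0.654596, tanh(0.398625) = 0.378772

(-0.655, 0.379)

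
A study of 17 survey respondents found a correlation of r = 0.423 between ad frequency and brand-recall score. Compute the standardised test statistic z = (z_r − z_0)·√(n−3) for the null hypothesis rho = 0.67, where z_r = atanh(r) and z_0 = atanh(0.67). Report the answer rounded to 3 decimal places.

-1.345

Fisher z: atanh(0.423) = 0.451340, atanh(0.67) = 0.810743
z = (z_r − z_0)·√(n−3) = (0.451340 − 0.810743)·√14 = -0.359403 · 3.741657 = -1.345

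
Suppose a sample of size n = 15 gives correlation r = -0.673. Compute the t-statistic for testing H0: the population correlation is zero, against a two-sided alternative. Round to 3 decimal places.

-3.281

1 − r² = 1 − 0.452929 = 0.547071;  √(1−r²) = 0.739642
√(n−2) = √13 = 3.605551
t = r·√(n−2)/√(1−r²) = -0.673 · 3.605551 / 0.739642 = -3.281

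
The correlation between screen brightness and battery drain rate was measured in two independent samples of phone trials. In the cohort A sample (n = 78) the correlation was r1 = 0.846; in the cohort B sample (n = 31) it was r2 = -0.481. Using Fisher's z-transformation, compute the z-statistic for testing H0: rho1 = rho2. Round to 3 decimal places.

z1 = atanh(0.846) = 1.241912,  z2 = atanh(-0.481) = -0.524284
SE = √(1/(n1−3) + 1/(n2−3)) = √(1/75 + 1/28) = √(0.0133333 + 0.0357143) = √0.0490476 = 0.221467
z = (z1 − z2)/SE = (1.241912 − (-0.524284)) / 0.221467 = 1.766196 / 0.221467 = 7.975

7.975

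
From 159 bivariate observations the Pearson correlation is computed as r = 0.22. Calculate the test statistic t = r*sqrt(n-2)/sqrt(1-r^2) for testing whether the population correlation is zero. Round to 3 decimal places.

2.826

1 − r² = 1 − 0.0484 = 0.9516;  √(1−r²) = 0.975500
√(n−2) = √157 = 12.529964
t = r·√(n−2)/√(1−r²) = 0.22 · 12.529964 / 0.975500 = 2.826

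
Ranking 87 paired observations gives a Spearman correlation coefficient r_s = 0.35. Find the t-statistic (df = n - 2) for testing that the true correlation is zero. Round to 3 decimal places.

t = r_s·√(n−2) / √(1−r_s²) with r_s = 0.35, n = 87
  = 0.35·√85 / √(1 − 0.1225)
  = 0.35·9.219544 / 0.936750
  = 3.226840 / 0.936750 = 3.445

3.445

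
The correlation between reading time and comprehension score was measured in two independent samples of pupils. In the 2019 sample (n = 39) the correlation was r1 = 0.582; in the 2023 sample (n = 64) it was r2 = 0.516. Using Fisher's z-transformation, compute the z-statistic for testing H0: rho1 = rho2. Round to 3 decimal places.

Fisher z-transforms: z1 = atanh(0.582) = 0.665482, z2 = atanh(0.516) = 0.570873; difference d = 0.094609
Var(d) = 1/36 + 1/61 = 0.0277778 + 0.0163934 = 0.0441712
z = d/√Var(d) = 0.094609 / √0.0441712 = 0.094609 / 0.210169 = 0.450

0.450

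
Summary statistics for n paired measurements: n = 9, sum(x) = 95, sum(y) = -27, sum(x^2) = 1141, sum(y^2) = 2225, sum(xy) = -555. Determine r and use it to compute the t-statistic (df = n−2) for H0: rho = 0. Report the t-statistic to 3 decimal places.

-1.511

S_xy = nΣxy − ΣxΣy = 9·(-555) − 95·(-27) = -4995 − (-2565) = -2430
S_xx = nΣx² − (Σx)² = 9·1141 − 95² = 10269 − 9025 = 1244
S_yy = nΣy² − (Σy)² = 9·2225 − (-27)² = 20025 − 729 = 19296
r = S_xy / √(S_xx·S_yy) = -2430 / √(1244·19296) = -2430 / √24004224 = -2430 / 4899.4106 = -0.4960
t = r·√(n−2)/√(1−r²) = -0.4960·√7 / √(1−0.246016) = -1.312293 / 0.868323 = -1.511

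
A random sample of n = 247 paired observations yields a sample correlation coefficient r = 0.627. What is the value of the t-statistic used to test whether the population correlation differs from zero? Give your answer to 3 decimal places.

t = r·√(n−2) / √(1−r²) with r = 0.627, n = 247
  = 0.627·√245 / √(1 − 0.393129)
  = 0.627·15.652476 / 0.779019
  = 9.814102 / 0.779019 = 12.598

12.598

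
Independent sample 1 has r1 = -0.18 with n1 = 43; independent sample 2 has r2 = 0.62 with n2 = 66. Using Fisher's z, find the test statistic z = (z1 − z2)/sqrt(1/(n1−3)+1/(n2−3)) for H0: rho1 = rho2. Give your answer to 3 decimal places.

-4.486

z1 = atanh(-0.18) = -0.181983,  z2 = atanh(0.62) = 0.725005
SE = √(1/(n1−3) + 1/(n2−3)) = √(1/40 + 1/63) = √(0.0250000 + 0.0158730) = √0.0408730 = 0.202171
z = (z1 − z2)/SE = (-0.181983 − 0.725005) / 0.202171 = -0.906988 / 0.202171 = -4.486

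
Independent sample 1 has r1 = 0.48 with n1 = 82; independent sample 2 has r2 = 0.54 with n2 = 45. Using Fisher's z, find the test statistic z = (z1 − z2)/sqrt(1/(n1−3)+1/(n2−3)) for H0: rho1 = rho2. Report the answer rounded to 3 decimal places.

Fisher z-transforms: z1 = atanh(0.48) = 0.522984, z2 = atanh(0.54) = 0.604156; difference d = -0.081172
Var(d) = 1/79 + 1/42 = 0.0126582 + 0.0238095 = 0.0364677
z = d/√Var(d) = -0.081172 / √0.0364677 = -0.081172 / 0.190965 = -0.425

-0.425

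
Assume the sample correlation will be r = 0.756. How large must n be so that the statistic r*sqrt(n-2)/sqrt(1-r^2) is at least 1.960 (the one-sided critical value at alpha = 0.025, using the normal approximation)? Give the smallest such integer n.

Need r·√(n−2)/√(1−r²) ≥ 1.960
√(n−2) ≥ 1.960·√(1−0.571536) / 0.756 = 1.960·0.654572 / 0.756 = 1.6970
n−2 ≥ 2.8798  ⇒  n ≥ 4.8798
Smallest integer n = 5

5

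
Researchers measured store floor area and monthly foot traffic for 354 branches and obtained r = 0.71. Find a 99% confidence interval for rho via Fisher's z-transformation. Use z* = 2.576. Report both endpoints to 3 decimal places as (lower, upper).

(0.635, 0.772)

z_r = atanh(0.71) = 0.887184;  SE = 1/√(n−3) = 1/√351 = 0.053376
z-limits: 0.887184 ± 2.576·0.053376 = 0.887184 ± 0.137497 = [0.749687, 1.024681]
ρ-limits: (tanh 0.749687, tanh 1.024681) = (0.635, 0.772)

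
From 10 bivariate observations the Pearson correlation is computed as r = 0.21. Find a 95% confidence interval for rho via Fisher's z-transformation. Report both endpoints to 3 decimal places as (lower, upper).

Fisher z: z_r = atanh(r) = ½·ln((1+0.21)/(1−0.21)) = 0.213171
SE(z) = 1/√(n−3) = 1/√7 = 0.377964
95% ⇒ z* = 1.960; margin = 1.960·0.377964 = 0.740809
CI on z-scale: (-0.527638, 0.953980)
Back-transform: tanh(-0.527638) = -0.483573, tanh(0.953980) = 0.741580

(-0.484, 0.742)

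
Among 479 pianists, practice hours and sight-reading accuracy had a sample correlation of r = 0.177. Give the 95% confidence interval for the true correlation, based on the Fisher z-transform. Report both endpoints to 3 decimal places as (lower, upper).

Fisher z: z_r = atanh(r) = ½·ln((1+0.177)/(1−0.177)) = 0.178884
SE(z) = 1/√(n−3) = 1/√476 = 0.045835
95% ⇒ z* = 1.960; margin = 1.960·0.045835 = 0.089837
CI on z-scale: (0.089047, 0.268721)
Back-transform: tanh(0.089047) = 0.088812, tanh(0.268721) = 0.262434

(0.089, 0.262)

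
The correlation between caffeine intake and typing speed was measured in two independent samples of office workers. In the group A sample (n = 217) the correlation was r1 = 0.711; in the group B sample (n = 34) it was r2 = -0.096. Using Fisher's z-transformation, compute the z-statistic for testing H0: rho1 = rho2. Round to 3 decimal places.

z1 = atanh(0.711) = 0.889203,  z2 = atanh(-0.096) = -0.096297
SE = √(1/(n1−3) + 1/(n2−3)) = √(1/214 + 1/31) = √(0.0046729 + 0.0322581) = √0.0369310 = 0.192174
z = (z1 − z2)/SE = (0.889203 − (-0.096297)) / 0.192174 = 0.985500 / 0.192174 = 5.128

5.128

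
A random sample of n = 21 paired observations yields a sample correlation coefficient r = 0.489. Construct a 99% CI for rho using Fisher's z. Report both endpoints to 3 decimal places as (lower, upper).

(-0.072, 0.815)

z_r = atanh(0.489) = 0.534745;  SE = 1/√(n−3) = 1/√18 = 0.235702
z-limits: 0.534745 ± 2.576·0.235702 = 0.534745 ± 0.607168 = [-0.072423, 1.141913]
ρ-limits: (tanh -0.072423, tanh 1.141913) = (-0.072, 0.815)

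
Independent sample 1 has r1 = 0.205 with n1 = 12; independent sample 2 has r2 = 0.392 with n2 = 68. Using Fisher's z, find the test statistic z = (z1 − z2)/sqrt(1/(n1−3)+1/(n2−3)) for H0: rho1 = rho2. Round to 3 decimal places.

Fisher z-transforms: z1 = atanh(0.205) = 0.207946, z2 = atanh(0.392) = 0.414161; difference d = -0.206215
Var(d) = 1/9 + 1/65 = 0.1111111 + 0.0153846 = 0.1264957
z = d/√Var(d) = -0.206215 / √0.1264957 = -0.206215 / 0.355662 = -0.580

-0.580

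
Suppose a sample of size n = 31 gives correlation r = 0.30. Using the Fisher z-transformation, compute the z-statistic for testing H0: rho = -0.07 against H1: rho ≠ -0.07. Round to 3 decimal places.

z_r = atanh(0.30) = 0.309520,  z_0 = atanh(-0.07) = -0.070115
SE = 1/√(n−3) = 1/√28 = 0.188982
z = (z_r − z_0)/SE = (0.309520 − (-0.070115)) / 0.188982 = 0.379635 / 0.188982 = 2.009

2.009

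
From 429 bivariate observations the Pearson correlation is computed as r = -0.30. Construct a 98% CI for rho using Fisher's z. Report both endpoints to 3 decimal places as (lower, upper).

z_r = atanh(-0.30) = -0.309520;  SE = 1/√(n−3) = 1/√426 = 0.048450
z-limits: -0.309520 ± 2.326·0.048450 = -0.309520 ± 0.112695 = [-0.422215, -0.196825]
ρ-limits: (tanh -0.422215, tanh -0.196825) = (-0.399, -0.194)

(-0.399, -0.194)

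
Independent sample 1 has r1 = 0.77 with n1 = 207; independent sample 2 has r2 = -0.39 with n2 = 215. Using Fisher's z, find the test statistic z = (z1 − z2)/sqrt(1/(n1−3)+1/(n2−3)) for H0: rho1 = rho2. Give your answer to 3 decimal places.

Fisher z-transforms: z1 = atanh(0.77) = 1.020328, z2 = atanh(-0.39) = -0.411800; difference d = 1.432128
Var(d) = 1/204 + 1/212 = 0.0049020 + 0.0047170 = 0.0096190
z = d/√Var(d) = 1.432128 / √0.0096190 = 1.432128 / 0.098077 = 14.602

14.602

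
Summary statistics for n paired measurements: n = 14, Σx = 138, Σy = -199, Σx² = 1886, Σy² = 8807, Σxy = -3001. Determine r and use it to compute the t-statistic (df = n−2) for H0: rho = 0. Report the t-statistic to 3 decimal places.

-2.507

Numerator: nΣxy − (Σx)(Σy) = 14·(-3001) − (138)(-199) = -14552
Denominator: √[(nΣx²−(Σx)²)(nΣy²−(Σy)²)]
  nΣx²−(Σx)² = 14·1886 − 19044 = 7360;  nΣy²−(Σy)² = 14·8807 − 39601 = 83697
  √(7360·83697) = √616009920 = 24819.5471
r = -14552 / 24819.5471 = -0.5863
t = r·√(n−2)/√(1−r²) = -0.5863·√12 / √(1−0.343748) = -2.031003 / 0.810094 = -2.507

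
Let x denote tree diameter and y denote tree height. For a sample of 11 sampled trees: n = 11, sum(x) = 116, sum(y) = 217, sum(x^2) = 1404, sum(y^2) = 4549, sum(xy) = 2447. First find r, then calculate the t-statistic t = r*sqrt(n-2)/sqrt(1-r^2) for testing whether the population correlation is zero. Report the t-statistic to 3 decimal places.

S_xy = nΣxy − ΣxΣy = 11·2447 − 116·217 = 26917 − 25172 = 1745
S_xx = nΣx² − (Σx)² = 11·1404 − 116² = 15444 − 13456 = 1988
S_yy = nΣy² − (Σy)² = 11·4549 − 217² = 50039 − 47089 = 2950
r = S_xy / √(S_xx·S_yy) = 1745 / √(1988·2950) = 1745 / √5864600 = 1745 / 2421.6936 = 0.7206
t = r·√(n−2)/√(1−r²) = 0.7206·√9 / √(1−0.519264) = 2.161800 / 0.693351 = 3.118

3.118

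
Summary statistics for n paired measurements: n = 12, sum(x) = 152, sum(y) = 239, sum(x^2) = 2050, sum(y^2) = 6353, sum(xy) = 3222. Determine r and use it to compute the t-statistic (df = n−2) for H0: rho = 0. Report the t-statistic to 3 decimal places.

S_xy = nΣxy − ΣxΣy = 12·3222 − 152·239 = 38664 − 36328 = 2336
S_xx = nΣx² − (Σx)² = 12·2050 − 152² = 24600 − 23104 = 1496
S_yy = nΣy² − (Σy)² = 12·6353 − 239² = 76236 − 57121 = 19115
r = S_xy / √(S_xx·S_yy) = 2336 / √(1496·19115) = 2336 / √28596040 = 2336 / 5347.5265 = 0.4368
t = r·√(n−2)/√(1−r²) = 0.4368·√10 / √(1−0.190794) = 1.381283 / 0.899559 = 1.536

1.536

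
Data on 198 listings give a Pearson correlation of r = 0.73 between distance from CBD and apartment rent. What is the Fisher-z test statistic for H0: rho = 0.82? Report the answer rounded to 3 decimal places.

-3.185

z_r = atanh(0.73) = 0.928727,  z_0 = atanh(0.82) = 1.156817
SE = 1/√(n−3) = 1/√195 = 0.071611
z = (z_r − z_0)/SE = (0.928727 − 1.156817) / 0.071611 = -0.228090 / 0.071611 = -3.185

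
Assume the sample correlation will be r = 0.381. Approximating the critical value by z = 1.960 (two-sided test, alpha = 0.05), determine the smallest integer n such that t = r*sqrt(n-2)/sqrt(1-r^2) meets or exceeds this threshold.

25

Need r·√(n−2)/√(1−r²) ≥ 1.960
√(n−2) ≥ 1.960·√(1−0.145161) / 0.381 = 1.960·0.924575 / 0.381 = 4.7563
n−2 ≥ 22.6224  ⇒  n ≥ 24.6224
Smallest integer n = 25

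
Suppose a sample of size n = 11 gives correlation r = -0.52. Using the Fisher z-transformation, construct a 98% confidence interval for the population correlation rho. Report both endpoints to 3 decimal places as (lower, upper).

Fisher z: z_r = atanh(r) = ½·ln((1+(-0.52))/(1−(-0.52))) = -0.576340
SE(z) = 1/√(n−3) = 1/√8 = 0.353553
98% ⇒ z* = 2.326; margin = 2.326·0.353553 = 0.822364
CI on z-scale: (-1.398704, 0.246024)
Back-transform: tanh(-1.398704) = -0.885071, tanh(0.246024) = 0.241178

(-0.885, 0.241)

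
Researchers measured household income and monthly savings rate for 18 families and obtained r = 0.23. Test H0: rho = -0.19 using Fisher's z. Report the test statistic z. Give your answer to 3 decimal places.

z_r = atanh(0.23) = 0.234189,  z_0 = atanh(-0.19) = -0.192337
SE = 1/√(n−3) = 1/√15 = 0.258199
z = (z_r − z_0)/SE = (0.234189 − (-0.192337)) / 0.258199 = 0.426526 / 0.258199 = 1.652

1.652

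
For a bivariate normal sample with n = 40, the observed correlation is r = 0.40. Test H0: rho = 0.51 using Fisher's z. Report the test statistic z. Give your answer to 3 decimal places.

Fisher z: atanh(0.40) = 0.423649, atanh(0.51) = 0.562730
z = (z_r − z_0)·√(n−3) = (0.423649 − 0.562730)·√37 = -0.139081 · 6.082763 = -0.846

-0.846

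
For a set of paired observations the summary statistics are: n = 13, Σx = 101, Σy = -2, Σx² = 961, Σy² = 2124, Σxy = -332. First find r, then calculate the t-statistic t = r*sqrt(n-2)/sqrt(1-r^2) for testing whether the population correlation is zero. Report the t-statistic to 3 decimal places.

-2.004

S_xy = nΣxy − ΣxΣy = 13·(-332) − 101·(-2) = -4316 − (-202) = -4114
S_xx = nΣx² − (Σx)² = 13·961 − 101² = 12493 − 10201 = 2292
S_yy = nΣy² − (Σy)² = 13·2124 − (-2)² = 27612 − 4 = 27608
r = S_xy / √(S_xx·S_yy) = -4114 / √(2292·27608) = -4114 / √63277536 = -4114 / 7954.7178 = -0.5172
t = r·√(n−2)/√(1−r²) = -0.5172·√11 / √(1−0.267496) = -1.715358 / 0.855864 = -2.004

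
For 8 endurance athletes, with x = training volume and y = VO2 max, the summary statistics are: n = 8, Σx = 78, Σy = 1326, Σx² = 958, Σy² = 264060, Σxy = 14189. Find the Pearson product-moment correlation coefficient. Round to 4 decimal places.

0.4263

S_xy = nΣxy − ΣxΣy = 8·14189 − 78·1326 = 113512 − 103428 = 10084
S_xx = nΣx² − (Σx)² = 8·958 − 78² = 7664 − 6084 = 1580
S_yy = nΣy² − (Σy)² = 8·264060 − 1326² = 2112480 − 1758276 = 354204
r = S_xy / √(S_xx·S_yy) = 10084 / √(1580·354204) = 10084 / √559642320 = 10084 / 23656.7606 = 0.4263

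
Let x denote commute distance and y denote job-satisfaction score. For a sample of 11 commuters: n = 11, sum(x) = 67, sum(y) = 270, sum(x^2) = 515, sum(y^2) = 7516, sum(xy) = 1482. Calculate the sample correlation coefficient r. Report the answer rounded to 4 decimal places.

-0.5273

Numerator: nΣxy − (Σx)(Σy) = 11·1482 − (67)(270) = -1788
Denominator: √[(nΣx²−(Σx)²)(nΣy²−(Σy)²)]
  nΣx²−(Σx)² = 11·515 − 4489 = 1176;  nΣy²−(Σy)² = 11·7516 − 72900 = 9776
  √(1176·9776) = √11496576 = 3390.6601
r = -1788 / 3390.6601 = -0.5273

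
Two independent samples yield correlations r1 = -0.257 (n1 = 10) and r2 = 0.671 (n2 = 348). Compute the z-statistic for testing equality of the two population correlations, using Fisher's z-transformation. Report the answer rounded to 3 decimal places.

-2.817

z1 = atanh(-0.257) = -0.262894,  z2 = atanh(0.671) = 0.812560
SE = √(1/(n1−3) + 1/(n2−3)) = √(1/7 + 1/345) = √(0.1428571 + 0.0028986) = √0.1457557 = 0.381780
z = (z1 − z2)/SE = (-0.262894 − 0.812560) / 0.381780 = -1.075454 / 0.381780 = -2.817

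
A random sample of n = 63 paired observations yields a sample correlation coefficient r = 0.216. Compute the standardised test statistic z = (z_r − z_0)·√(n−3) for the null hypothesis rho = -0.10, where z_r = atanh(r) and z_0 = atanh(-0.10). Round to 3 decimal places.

z_r = atanh(0.216) = 0.219457,  z_0 = atanh(-0.10) = -0.100335
SE = 1/√(n−3) = 1/√60 = 0.129099
z = (z_r − z_0)/SE = (0.219457 − (-0.100335)) / 0.129099 = 0.319792 / 0.129099 = 2.477

2.477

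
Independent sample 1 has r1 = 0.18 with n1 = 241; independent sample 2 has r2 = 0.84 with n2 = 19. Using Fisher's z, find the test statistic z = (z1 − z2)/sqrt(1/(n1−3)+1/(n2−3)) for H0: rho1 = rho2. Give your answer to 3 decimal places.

Fisher z-transforms: z1 = atanh(0.18) = 0.181983, z2 = atanh(0.84) = 1.221174; difference d = -1.039191
Var(d) = 1/238 + 1/16 = 0.0042017 + 0.0625000 = 0.0667017
z = d/√Var(d) = -1.039191 / √0.0667017 = -1.039191 / 0.258267 = -4.024

-4.024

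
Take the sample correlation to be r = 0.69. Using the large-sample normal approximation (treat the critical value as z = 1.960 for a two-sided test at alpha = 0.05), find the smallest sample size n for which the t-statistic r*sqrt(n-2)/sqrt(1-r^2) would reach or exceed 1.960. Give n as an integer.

Need r·√(n−2)/√(1−r²) ≥ 1.960
√(n−2) ≥ 1.960·√(1−0.4761) / 0.69 = 1.960·0.723809 / 0.69 = 2.0560
n−2 ≥ 4.2271  ⇒  n ≥ 6.2271
Smallest integer n = 7

7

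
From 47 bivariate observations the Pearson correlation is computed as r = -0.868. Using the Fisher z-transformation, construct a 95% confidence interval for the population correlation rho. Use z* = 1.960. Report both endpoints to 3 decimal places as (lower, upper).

Fisher z: z_r = atanh(r) = ½·ln((1+(-0.868))/(1−(-0.868))) = -1.324911
SE(z) = 1/√(n−3) = 1/√44 = 0.150756
95% ⇒ z* = 1.960; margin = 1.960·0.150756 = 0.295482
CI on z-scale: (-1.620393, -1.029429)
Back-transform: tanh(-1.620393) = -0.924681, tanh(-1.029429) = -0.773679

(-0.925, -0.774)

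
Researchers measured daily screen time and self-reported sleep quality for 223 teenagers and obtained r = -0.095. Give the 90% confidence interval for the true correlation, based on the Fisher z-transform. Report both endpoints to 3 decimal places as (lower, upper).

Fisher z: z_r = atanh(r) = ½·ln((1+(-0.095))/(1−(-0.095))) = -0.095287
SE(z) = 1/√(n−3) = 1/√220 = 0.067420
90% ⇒ z* = 1.645; margin = 1.645·0.067420 = 0.110906
CI on z-scale: (-0.206193, 0.015619)
Back-transform: tanh(-0.206193) = -0.203320, tanh(0.015619) = 0.015618

(-0.203, 0.016)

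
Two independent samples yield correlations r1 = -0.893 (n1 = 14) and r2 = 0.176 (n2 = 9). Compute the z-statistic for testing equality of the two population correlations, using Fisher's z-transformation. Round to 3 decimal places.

-3.181

Fisher z-transforms: z1 = atanh(-0.893) = -1.436545, z2 = atanh(0.176) = 0.177852; difference d = -1.614397
Var(d) = 1/11 + 1/6 = 0.0909091 + 0.1666667 = 0.2575758
z = d/√Var(d) = -1.614397 / √0.2575758 = -1.614397 / 0.507519 = -3.181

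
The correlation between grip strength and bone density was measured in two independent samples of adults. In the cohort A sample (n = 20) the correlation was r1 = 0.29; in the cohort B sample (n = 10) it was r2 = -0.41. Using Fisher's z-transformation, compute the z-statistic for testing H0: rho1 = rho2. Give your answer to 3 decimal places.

1.635

z1 = atanh(0.29) = 0.298566,  z2 = atanh(-0.41) = -0.435611
SE = √(1/(n1−3) + 1/(n2−3)) = √(1/17 + 1/7) = √(0.0588235 + 0.1428571) = √0.2016806 = 0.449089
z = (z1 − z2)/SE = (0.298566 − (-0.435611)) / 0.449089 = 0.734177 / 0.449089 = 1.635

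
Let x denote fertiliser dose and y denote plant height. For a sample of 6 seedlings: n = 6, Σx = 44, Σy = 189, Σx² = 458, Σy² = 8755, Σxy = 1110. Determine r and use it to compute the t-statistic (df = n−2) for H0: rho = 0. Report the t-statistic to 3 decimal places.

S_xy = nΣxy − ΣxΣy = 6·1110 − 44·189 = 6660 − 8316 = -1656
S_xx = nΣx² − (Σx)² = 6·458 − 44² = 2748 − 1936 = 812
S_yy = nΣy² − (Σy)² = 6·8755 − 189² = 52530 − 35721 = 16809
r = S_xy / √(S_xx·S_yy) = -1656 / √(812·16809) = -1656 / √13648908 = -1656 / 3694.4429 = -0.4482
t = r·√(n−2)/√(1−r²) = -0.4482·√4 / √(1−0.200883) = -0.896400 / 0.893933 = -1.003

-1.003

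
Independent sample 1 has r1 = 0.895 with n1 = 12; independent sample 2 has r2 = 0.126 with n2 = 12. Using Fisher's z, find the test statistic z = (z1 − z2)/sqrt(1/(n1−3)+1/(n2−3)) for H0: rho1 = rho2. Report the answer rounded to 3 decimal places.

z1 = atanh(0.895) = 1.446507,  z2 = atanh(0.126) = 0.126673
SE = √(1/(n1−3) + 1/(n2−3)) = √(1/9 + 1/9) = √(0.1111111 + 0.1111111) = √0.2222222 = 0.471404
z = (z1 − z2)/SE = (1.446507 − 0.126673) / 0.471404 = 1.319834 / 0.471404 = 2.800

2.800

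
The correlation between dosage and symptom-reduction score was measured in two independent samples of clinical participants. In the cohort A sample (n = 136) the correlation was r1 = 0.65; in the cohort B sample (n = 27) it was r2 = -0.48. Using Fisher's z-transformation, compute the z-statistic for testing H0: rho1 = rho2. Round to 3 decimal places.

5.854

z1 = atanh(0.65) = 0.775299,  z2 = atanh(-0.48) = -0.522984
SE = √(1/(n1−3) + 1/(n2−3)) = √(1/133 + 1/24) = √(0.0075188 + 0.0416667) = √0.0491855 = 0.221778
z = (z1 − z2)/SE = (0.775299 − (-0.522984)) / 0.221778 = 1.298283 / 0.221778 = 5.854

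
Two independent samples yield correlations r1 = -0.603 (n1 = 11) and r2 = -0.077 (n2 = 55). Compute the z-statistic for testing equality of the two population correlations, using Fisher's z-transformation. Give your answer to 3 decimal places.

-1.634

Fisher z-transforms: z1 = atanh(-0.603) = -0.697848, z2 = atanh(-0.077) = -0.077153; difference d = -0.620695
Var(d) = 1/8 + 1/52 = 0.1250000 + 0.0192308 = 0.1442308
z = d/√Var(d) = -0.620695 / √0.1442308 = -0.620695 / 0.379777 = -1.634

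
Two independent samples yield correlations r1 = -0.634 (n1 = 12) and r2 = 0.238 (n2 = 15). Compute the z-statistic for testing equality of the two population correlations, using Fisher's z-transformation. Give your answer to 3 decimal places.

z1 = atanh(-0.634) = -0.748076,  z2 = atanh(0.238) = 0.242653
SE = √(1/(n1−3) + 1/(n2−3)) = √(1/9 + 1/12) = √(0.1111111 + 0.0833333) = √0.1944444 = 0.440959
z = (z1 − z2)/SE = (-0.748076 − 0.242653) / 0.440959 = -0.990729 / 0.440959 = -2.247

-2.247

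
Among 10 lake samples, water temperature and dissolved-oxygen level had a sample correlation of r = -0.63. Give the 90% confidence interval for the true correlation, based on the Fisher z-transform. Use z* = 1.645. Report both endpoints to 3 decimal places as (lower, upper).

(-0.877, -0.119)

z_r = atanh(-0.63) = -0.741416;  SE = 1/√(n−3) = 1/√7 = 0.377964
z-limits: -0.741416 ± 1.645·0.377964 = -0.741416 ± 0.621751 = [-1.363167, -0.119665]
ρ-limits: (tanh -1.363167, tanh -0.119665) = (-0.877, -0.119)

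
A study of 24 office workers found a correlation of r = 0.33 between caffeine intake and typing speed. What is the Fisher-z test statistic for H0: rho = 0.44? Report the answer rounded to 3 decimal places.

-0.593

Fisher z: atanh(0.33) = 0.342828, atanh(0.44) = 0.472231
z = (z_r − z_0)·√(n−3) = (0.342828 − 0.472231)·√21 = -0.129403 · 4.582576 = -0.593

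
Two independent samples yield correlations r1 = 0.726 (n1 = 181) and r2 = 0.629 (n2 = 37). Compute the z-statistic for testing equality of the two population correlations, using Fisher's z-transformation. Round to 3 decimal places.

0.964

z1 = atanh(0.726) = 0.920217,  z2 = atanh(0.629) = 0.739760
SE = √(1/(n1−3) + 1/(n2−3)) = √(1/178 + 1/34) = √(0.0056180 + 0.0294118) = √0.0350298 = 0.187162
z = (z1 − z2)/SE = (0.920217 − 0.739760) / 0.187162 = 0.180457 / 0.187162 = 0.964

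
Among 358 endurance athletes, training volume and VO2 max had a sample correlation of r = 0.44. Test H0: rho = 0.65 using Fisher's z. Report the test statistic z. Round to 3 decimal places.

-5.710

Fisher z: atanh(0.44) = 0.472231, atanh(0.65) = 0.775299
z = (z_r − z_0)·√(n−3) = (0.472231 − 0.775299)·√355 = -0.303068 · 18.841444 = -5.710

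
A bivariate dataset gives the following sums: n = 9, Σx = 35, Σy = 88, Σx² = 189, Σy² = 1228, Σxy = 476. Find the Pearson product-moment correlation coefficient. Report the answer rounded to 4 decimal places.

S_xy = nΣxy − ΣxΣy = 9·476 − 35·88 = 4284 − 3080 = 1204
S_xx = nΣx² − (Σx)² = 9·189 − 35² = 1701 − 1225 = 476
S_yy = nΣy² − (Σy)² = 9·1228 − 88² = 11052 − 7744 = 3308
r = S_xy / √(S_xx·S_yy) = 1204 / √(476·3308) = 1204 / √1574608 = 1204 / 1254.8339 = 0.9595

0.9595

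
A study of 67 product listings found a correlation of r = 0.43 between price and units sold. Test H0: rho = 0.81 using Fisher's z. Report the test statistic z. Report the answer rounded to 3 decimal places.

-5.337

z_r = atanh(0.43) = 0.459897,  z_0 = atanh(0.81) = 1.127029
SE = 1/√(n−3) = 1/√64 = 0.125000
z = (z_r − z_0)/SE = (0.459897 − 1.127029) / 0.125000 = -0.667132 / 0.125000 = -5.337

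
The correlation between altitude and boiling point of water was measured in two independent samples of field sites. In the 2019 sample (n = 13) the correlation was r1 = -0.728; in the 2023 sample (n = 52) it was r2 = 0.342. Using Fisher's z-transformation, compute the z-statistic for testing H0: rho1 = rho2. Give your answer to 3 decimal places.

z1 = atanh(-0.728) = -0.924459,  z2 = atanh(0.342) = 0.356356
SE = √(1/(n1−3) + 1/(n2−3)) = √(1/10 + 1/49) = √(0.1000000 + 0.0204082) = √0.1204082 = 0.346999
z = (z1 − z2)/SE = (-0.924459 − 0.356356) / 0.346999 = -1.280815 / 0.346999 = -3.691

-3.691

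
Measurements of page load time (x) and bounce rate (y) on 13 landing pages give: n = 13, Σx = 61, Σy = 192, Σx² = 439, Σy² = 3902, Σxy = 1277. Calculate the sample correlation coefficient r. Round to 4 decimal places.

Numerator: nΣxy − (Σx)(Σy) = 13·1277 − (61)(192) = 4889
Denominator: √[(nΣx²−(Σx)²)(nΣy²−(Σy)²)]
  nΣx²−(Σx)² = 13·439 − 3721 = 1986;  nΣy²−(Σy)² = 13·3902 − 36864 = 13862
  √(1986·13862) = √27529932 = 5246.8974
r = 4889 / 5246.8974 = 0.9318

0.9318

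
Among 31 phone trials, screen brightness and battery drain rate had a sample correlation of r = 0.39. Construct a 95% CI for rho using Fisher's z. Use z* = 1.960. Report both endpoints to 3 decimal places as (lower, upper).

Fisher z: z_r = atanh(r) = ½·ln((1+0.39)/(1−0.39)) = 0.411800
SE(z) = 1/√(n−3) = 1/√28 = 0.188982
95% ⇒ z* = 1.960; margin = 1.960·0.188982 = 0.370405
CI on z-scale: (0.041395, 0.782205)
Back-transform: tanh(0.041395) = 0.041371, tanh(0.782205) = 0.653970

(0.041, 0.654)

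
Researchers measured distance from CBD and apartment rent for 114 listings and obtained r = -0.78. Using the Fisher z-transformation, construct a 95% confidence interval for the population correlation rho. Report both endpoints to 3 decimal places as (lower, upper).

Fisher z: z_r = atanh(r) = ½·ln((1+(-0.78))/(1−(-0.78))) = -1.045371
SE(z) = 1/√(n−3) = 1/√111 = 0.094916
95% ⇒ z* = 1.960; margin = 1.960·0.094916 = 0.186035
CI on z-scale: (-1.231406, -0.859336)
Back-transform: tanh(-1.231406) = -0.842987, tanh(-0.859336) = -0.695915

(-0.843, -0.696)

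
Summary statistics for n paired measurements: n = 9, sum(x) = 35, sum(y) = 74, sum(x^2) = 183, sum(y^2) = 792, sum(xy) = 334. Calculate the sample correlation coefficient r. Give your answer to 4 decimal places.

0.4982

Numerator: nΣxy − (Σx)(Σy) = 9·334 − (35)(74) = 416
Denominator: √[(nΣx²−(Σx)²)(nΣy²−(Σy)²)]
  nΣx²−(Σx)² = 9·183 − 1225 = 422;  nΣy²−(Σy)² = 9·792 − 5476 = 1652
  √(422·1652) = √697144 = 834.9515
r = 416 / 834.9515 = 0.4982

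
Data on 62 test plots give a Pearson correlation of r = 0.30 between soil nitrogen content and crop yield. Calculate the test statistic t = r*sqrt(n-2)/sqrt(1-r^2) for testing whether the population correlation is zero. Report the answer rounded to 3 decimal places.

2.436

1 − r² = 1 − 0.0900 = 0.9100;  √(1−r²) = 0.953939
√(n−2) = √60 = 7.745967
t = r·√(n−2)/√(1−r²) = 0.30 · 7.745967 / 0.953939 = 2.436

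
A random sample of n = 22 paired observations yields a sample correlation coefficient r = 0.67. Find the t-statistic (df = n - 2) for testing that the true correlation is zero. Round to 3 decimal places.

4.036

1 − r² = 1 − 0.4489 = 0.5511;  √(1−r²) = 0.742361
√(n−2) = √20 = 4.472136
t = r·√(n−2)/√(1−r²) = 0.67 · 4.472136 / 0.742361 = 4.036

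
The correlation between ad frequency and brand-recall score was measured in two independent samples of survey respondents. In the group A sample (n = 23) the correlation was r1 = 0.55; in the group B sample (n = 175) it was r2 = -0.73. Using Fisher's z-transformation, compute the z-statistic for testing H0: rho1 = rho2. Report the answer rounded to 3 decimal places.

Fisher z-transforms: z1 = atanh(0.55) = 0.618381, z2 = atanh(-0.73) = -0.928727; difference d = 1.547108
Var(d) = 1/20 + 1/172 = 0.0500000 + 0.0058140 = 0.0558140
z = d/√Var(d) = 1.547108 / √0.0558140 = 1.547108 / 0.236250 = 6.549

6.549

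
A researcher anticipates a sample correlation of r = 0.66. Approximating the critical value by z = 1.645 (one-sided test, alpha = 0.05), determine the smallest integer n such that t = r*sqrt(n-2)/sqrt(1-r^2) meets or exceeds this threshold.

Need r·√(n−2)/√(1−r²) ≥ 1.645
√(n−2) ≥ 1.645·√(1−0.4356) / 0.66 = 1.645·0.751266 / 0.66 = 1.8725
n−2 ≥ 3.5063  ⇒  n ≥ 5.5063
Smallest integer n = 6

6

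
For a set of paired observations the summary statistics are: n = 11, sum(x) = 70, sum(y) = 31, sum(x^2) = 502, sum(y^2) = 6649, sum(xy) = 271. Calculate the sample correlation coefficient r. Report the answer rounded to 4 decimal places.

Numerator: nΣxy − (Σx)(Σy) = 11·271 − (70)(31) = 811
Denominator: √[(nΣx²−(Σx)²)(nΣy²−(Σy)²)]
  nΣx²−(Σx)² = 11·502 − 4900 = 622;  nΣy²−(Σy)² = 11·6649 − 961 = 72178
  √(622·72178) = √44894716 = 6700.3519
r = 811 / 6700.3519 = 0.1210

0.1210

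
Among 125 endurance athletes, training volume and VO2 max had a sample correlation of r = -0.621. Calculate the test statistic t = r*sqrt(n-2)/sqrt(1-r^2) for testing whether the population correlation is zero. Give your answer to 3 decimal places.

-8.787

t = r·√(n−2) / √(1−r²) with r = -0.621, n = 125
  = -0.621·√123 / √(1 − 0.385641)
  = -0.621·11.090537 / 0.783811
  = -6.887223 / 0.783811 = -8.787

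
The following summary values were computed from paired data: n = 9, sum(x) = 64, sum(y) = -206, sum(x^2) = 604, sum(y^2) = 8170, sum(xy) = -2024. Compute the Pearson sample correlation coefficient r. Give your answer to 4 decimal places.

Numerator: nΣxy − (Σx)(Σy) = 9·(-2024) − (64)(-206) = -5032
Denominator: √[(nΣx²−(Σx)²)(nΣy²−(Σy)²)]
  nΣx²−(Σx)² = 9·604 − 4096 = 1340;  nΣy²−(Σy)² = 9·8170 − 42436 = 31094
  √(1340·31094) = √41665960 = 6454.9175
r = -5032 / 6454.9175 = -0.7796

-0.7796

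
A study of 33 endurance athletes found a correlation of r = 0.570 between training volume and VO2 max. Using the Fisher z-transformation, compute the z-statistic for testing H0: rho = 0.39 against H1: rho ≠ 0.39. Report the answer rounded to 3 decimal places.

1.291

Fisher z: atanh(0.570) = 0.647523, atanh(0.39) = 0.411800
z = (z_r − z_0)·√(n−3) = (0.647523 − 0.411800)·√30 = 0.235723 · 5.477226 = 1.291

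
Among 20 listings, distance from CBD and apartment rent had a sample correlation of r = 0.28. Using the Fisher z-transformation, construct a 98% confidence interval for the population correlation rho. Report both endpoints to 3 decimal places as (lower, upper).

z_r = atanh(0.28) = 0.287682;  SE = 1/√(n−3) = 1/√17 = 0.242536
z-limits: 0.287682 ± 2.326·0.242536 = 0.287682 ± 0.564139 = [-0.276457, 0.851821]
ρ-limits: (tanh -0.276457, tanh 0.851821) = (-0.270, 0.692)

(-0.270, 0.692)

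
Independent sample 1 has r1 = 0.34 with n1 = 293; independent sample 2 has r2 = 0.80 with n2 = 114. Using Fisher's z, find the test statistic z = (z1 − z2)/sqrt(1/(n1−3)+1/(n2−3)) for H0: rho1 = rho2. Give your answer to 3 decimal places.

-6.671

Fisher z-transforms: z1 = atanh(0.34) = 0.354093, z2 = atanh(0.80) = 1.098612; difference d = -0.744519
Var(d) = 1/290 + 1/111 = 0.0034483 + 0.0090090 = 0.0124573
z = d/√Var(d) = -0.744519 / √0.0124573 = -0.744519 / 0.111612 = -6.671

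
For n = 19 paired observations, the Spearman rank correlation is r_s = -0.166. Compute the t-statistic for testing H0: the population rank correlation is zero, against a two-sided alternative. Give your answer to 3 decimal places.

1 − r_s² = 1 − 0.027556 = 0.972444;  √(1−r_s²) = 0.986126
√(n−2) = √17 = 4.123106
t = r_s·√(n−2)/√(1−r_s²) = -0.166 · 4.123106 / 0.986126 = -0.694

-0.694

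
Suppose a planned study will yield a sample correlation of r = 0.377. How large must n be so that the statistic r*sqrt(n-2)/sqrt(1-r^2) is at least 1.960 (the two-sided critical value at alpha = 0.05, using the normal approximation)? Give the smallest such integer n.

Need r·√(n−2)/√(1−r²) ≥ 1.960
√(n−2) ≥ 1.960·√(1−0.142129) / 0.377 = 1.960·0.926213 / 0.377 = 4.8153
n−2 ≥ 23.1871  ⇒  n ≥ 25.1871
Smallest integer n = 26

26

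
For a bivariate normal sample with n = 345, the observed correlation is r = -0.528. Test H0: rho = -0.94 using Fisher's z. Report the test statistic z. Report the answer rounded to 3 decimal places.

Fisher z: atanh(-0.528) = -0.587368, atanh(-0.94) = -1.738049
z = (z_r − z_0)·√(n−3) = (-0.587368 − (-1.738049))·√342 = 1.150681 · 18.493242 = 21.280

21.280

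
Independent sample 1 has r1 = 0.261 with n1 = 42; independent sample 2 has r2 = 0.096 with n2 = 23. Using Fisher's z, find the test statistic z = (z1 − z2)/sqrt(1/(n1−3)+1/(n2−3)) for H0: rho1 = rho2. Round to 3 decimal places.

Fisher z-transforms: z1 = atanh(0.261) = 0.267181, z2 = atanh(0.096) = 0.096297; difference d = 0.170884
Var(d) = 1/39 + 1/20 = 0.0256410 + 0.0500000 = 0.0756410
z = d/√Var(d) = 0.170884 / √0.0756410 = 0.170884 / 0.275029 = 0.621

0.621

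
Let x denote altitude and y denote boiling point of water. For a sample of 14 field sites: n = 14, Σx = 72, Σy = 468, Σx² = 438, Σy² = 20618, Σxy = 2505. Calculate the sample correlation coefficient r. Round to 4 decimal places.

S_xy = nΣxy − ΣxΣy = 14·2505 − 72·468 = 35070 − 33696 = 1374
S_xx = nΣx² − (Σx)² = 14·438 − 72² = 6132 − 5184 = 948
S_yy = nΣy² − (Σy)² = 14·20618 − 468² = 288652 − 219024 = 69628
r = S_xy / √(S_xx·S_yy) = 1374 / √(948·69628) = 1374 / √66007344 = 1374 / 8124.4904 = 0.1691

0.1691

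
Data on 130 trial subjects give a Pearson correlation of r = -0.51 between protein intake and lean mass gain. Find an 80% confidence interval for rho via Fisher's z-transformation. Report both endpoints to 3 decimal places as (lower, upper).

(-0.589, -0.421)

Fisher z: z_r = atanh(r) = ½·ln((1+(-0.51))/(1−(-0.51))) = -0.562730
SE(z) = 1/√(n−3) = 1/√127 = 0.088736
80% ⇒ z* = 1.282; margin = 1.282·0.088736 = 0.113760
CI on z-scale: (-0.676490, -0.448970)
Back-transform: tanh(-0.676490) = -0.589233, tanh(-0.448970) = -0.421052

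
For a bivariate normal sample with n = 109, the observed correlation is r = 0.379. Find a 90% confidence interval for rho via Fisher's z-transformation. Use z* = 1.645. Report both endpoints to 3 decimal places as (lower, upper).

Fisher z: z_r = atanh(r) = ½·ln((1+0.379)/(1−0.379)) = 0.398891
SE(z) = 1/√(n−3) = 1/√106 = 0.097129
90% ⇒ z* = 1.645; margin = 1.645·0.097129 = 0.159777
CI on z-scale: (0.239114, 0.558668)
Back-transform: tanh(0.239114) = 0.234659, tanh(0.558668) = 0.506988

(0.235, 0.507)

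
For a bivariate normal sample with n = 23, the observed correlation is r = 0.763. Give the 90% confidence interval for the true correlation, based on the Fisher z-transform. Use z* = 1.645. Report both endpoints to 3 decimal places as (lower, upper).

(0.562, 0.879)

z_r = atanh(0.763) = 1.003356;  SE = 1/√(n−3) = 1/√20 = 0.223607
z-limits: 1.003356 ± 1.645·0.223607 = 1.003356 ± 0.367834 = [0.635522, 1.371190]
ρ-limits: (tanh 0.635522, tanh 1.371190) = (0.562, 0.879)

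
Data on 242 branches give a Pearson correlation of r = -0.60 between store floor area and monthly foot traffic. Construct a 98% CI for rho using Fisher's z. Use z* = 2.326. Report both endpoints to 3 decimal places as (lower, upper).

Fisher z: z_r = atanh(r) = ½·ln((1+(-0.60))/(1−(-0.60))) = -0.693147
SE(z) = 1/√(n−3) = 1/√239 = 0.064685
98% ⇒ z* = 2.326; margin = 2.326·0.064685 = 0.150457
CI on z-scale: (-0.843604, -0.542690)
Back-transform: tanh(-0.843604) = -0.687713, tanh(-0.542690) = -0.495021

(-0.688, -0.495)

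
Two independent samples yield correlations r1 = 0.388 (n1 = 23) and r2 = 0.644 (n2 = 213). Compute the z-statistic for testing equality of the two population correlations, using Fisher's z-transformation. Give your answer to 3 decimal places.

-1.519

Fisher z-transforms: z1 = atanh(0.388) = 0.409443, z2 = atanh(0.644) = 0.764978; difference d = -0.355535
Var(d) = 1/20 + 1/210 = 0.0500000 + 0.0047619 = 0.0547619
z = d/√Var(d) = -0.355535 / √0.0547619 = -0.355535 / 0.234013 = -1.519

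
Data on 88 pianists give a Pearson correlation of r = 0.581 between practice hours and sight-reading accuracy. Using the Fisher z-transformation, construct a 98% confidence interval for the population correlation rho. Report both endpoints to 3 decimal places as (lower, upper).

(0.390, 0.724)

Fisher z: z_r = atanh(r) = ½·ln((1+0.581)/(1−0.581)) = 0.663971
SE(z) = 1/√(n−3) = 1/√85 = 0.108465
98% ⇒ z* = 2.326; margin = 2.326·0.108465 = 0.252290
CI on z-scale: (0.411681, 0.916261)
Back-transform: tanh(0.411681) = 0.389899, tanh(0.916261) = 0.724124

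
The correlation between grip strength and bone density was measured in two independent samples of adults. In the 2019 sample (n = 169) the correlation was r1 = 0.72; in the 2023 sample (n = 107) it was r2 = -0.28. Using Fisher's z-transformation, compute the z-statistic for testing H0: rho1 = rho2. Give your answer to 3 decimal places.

Fisher z-transforms: z1 = atanh(0.72) = 0.907645, z2 = atanh(-0.28) = -0.287682; difference d = 1.195327
Var(d) = 1/166 + 1/104 = 0.0060241 + 0.0096154 = 0.0156395
z = d/√Var(d) = 1.195327 / √0.0156395 = 1.195327 / 0.125058 = 9.558

9.558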